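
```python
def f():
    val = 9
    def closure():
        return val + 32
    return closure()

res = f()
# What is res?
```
41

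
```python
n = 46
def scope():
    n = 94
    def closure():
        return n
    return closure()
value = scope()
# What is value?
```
94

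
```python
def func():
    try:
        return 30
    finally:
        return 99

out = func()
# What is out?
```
99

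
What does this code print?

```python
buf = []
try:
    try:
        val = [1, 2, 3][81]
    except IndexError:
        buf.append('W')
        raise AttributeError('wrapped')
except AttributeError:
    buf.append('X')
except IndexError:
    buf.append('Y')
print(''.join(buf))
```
WX

New AttributeError raised, caught by outer AttributeError handler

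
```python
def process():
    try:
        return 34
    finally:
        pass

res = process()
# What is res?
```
34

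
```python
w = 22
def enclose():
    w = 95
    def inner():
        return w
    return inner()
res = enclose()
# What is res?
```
95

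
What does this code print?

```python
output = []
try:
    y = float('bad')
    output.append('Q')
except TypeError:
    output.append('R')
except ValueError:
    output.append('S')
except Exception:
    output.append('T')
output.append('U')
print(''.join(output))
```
SU

ValueError matches before generic Exception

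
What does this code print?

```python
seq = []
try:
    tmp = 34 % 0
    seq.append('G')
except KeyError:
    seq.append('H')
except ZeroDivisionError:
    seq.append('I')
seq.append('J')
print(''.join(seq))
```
IJ

ZeroDivisionError is caught by its specific handler, not KeyError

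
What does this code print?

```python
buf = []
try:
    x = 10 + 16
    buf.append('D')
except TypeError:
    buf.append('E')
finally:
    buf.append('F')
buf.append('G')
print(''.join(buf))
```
DFG

finally runs after normal execution too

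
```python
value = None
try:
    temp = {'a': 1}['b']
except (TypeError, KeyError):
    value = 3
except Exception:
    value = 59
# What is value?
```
3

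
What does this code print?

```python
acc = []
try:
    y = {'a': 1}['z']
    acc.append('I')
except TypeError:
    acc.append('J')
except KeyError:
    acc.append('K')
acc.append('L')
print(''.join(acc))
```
KL

KeyError is caught by its specific handler, not TypeError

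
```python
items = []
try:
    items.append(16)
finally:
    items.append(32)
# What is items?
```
[16, 32]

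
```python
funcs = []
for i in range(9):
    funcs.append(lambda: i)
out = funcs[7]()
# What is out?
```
8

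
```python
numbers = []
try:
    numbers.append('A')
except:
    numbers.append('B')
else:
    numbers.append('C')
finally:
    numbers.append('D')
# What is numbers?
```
['A', 'C', 'D']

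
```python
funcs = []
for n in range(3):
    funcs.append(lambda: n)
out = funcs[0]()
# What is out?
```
2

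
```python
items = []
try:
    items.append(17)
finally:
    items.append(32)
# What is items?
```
[17, 32]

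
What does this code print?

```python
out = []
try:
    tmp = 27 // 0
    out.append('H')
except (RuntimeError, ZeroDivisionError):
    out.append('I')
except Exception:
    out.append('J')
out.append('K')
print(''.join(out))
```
IK

ZeroDivisionError matches tuple containing it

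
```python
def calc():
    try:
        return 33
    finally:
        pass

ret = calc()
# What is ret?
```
33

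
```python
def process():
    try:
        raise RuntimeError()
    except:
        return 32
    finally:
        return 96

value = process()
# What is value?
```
96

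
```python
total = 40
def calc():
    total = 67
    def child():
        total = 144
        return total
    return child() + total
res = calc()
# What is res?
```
211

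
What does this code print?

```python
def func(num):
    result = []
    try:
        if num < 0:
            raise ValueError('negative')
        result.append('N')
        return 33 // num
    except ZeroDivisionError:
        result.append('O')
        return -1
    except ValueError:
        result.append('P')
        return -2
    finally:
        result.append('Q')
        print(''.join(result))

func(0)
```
NOQ

num=0 causes ZeroDivisionError, caught, finally prints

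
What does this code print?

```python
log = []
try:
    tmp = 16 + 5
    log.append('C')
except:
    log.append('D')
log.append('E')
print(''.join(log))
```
CE

No exception, try block completes normally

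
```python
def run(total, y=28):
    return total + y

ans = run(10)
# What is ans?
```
38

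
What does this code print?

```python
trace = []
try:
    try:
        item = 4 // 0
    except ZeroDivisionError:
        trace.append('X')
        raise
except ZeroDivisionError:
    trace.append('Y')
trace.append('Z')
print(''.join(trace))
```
XYZ

raise without argument re-raises current exception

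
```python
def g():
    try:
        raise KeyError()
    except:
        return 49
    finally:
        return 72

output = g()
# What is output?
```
72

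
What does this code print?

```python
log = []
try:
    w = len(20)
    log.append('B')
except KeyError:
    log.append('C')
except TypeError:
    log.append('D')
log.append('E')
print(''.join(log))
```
DE

TypeError is caught by its specific handler, not KeyError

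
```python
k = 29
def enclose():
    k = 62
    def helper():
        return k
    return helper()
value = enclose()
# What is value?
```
62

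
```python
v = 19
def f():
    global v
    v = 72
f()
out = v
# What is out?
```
72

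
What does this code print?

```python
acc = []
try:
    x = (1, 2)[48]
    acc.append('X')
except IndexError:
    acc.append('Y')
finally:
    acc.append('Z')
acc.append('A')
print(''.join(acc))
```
YZA

finally always runs, even after exception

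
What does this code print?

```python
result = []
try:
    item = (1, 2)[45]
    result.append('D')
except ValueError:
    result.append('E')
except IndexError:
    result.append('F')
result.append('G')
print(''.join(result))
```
FG

IndexError is caught by its specific handler, not ValueError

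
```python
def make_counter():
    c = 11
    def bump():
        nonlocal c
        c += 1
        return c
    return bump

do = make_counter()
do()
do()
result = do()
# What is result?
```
14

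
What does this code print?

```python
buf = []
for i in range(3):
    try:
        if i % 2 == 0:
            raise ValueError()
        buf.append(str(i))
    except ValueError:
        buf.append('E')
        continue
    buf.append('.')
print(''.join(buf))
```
E1.E

continue in except skips rest of loop body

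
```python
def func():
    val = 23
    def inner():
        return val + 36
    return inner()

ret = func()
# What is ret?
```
59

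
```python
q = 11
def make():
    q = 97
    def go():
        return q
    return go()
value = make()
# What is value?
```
97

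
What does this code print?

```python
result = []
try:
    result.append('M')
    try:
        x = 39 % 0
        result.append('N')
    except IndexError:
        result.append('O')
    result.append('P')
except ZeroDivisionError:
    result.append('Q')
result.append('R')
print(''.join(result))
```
MQR

Inner handler doesn't match, propagates to outer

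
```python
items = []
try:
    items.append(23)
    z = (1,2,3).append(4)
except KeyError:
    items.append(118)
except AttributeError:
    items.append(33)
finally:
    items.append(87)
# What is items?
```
[23, 33, 87]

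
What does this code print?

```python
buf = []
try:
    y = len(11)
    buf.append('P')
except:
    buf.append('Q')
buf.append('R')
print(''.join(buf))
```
QR

Exception raised in try, caught by bare except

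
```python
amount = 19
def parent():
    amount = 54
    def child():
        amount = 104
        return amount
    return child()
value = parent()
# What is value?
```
104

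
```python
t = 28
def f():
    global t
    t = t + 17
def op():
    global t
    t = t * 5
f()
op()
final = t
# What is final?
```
225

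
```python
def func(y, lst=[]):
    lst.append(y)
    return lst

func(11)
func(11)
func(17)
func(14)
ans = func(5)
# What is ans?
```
[11, 11, 17, 14, 5]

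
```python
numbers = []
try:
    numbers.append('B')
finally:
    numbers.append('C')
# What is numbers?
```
['B', 'C']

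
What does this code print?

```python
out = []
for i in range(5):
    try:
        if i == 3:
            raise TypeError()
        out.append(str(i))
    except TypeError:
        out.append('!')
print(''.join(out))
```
012!4

Exception on i=3 caught, loop continues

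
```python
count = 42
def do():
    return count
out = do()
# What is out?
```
42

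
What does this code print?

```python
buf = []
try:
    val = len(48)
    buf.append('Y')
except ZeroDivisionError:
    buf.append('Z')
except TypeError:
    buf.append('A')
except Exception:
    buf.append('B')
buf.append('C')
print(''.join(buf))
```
AC

TypeError matches before generic Exception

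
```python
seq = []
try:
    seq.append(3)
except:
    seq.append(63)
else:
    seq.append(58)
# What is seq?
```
[3, 58]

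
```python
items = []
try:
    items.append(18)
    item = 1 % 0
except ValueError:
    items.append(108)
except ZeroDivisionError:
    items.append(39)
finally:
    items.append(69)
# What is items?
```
[18, 39, 69]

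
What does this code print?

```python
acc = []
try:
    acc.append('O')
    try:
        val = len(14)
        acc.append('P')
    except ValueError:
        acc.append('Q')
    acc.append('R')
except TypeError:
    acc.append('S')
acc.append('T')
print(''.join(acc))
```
OST

Inner handler doesn't match, propagates to outer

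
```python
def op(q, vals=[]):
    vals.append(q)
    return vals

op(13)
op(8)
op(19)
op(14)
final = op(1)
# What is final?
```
[13, 8, 19, 14, 1]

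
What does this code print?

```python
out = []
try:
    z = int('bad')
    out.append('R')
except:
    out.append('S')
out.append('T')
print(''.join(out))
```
ST

Exception raised in try, caught by bare except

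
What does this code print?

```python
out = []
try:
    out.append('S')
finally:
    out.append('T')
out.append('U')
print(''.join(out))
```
STU

try/finally without except, no exception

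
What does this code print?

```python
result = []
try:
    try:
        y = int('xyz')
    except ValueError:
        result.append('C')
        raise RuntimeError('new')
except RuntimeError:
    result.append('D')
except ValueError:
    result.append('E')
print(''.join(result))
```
CD

New RuntimeError raised, caught by outer RuntimeError handler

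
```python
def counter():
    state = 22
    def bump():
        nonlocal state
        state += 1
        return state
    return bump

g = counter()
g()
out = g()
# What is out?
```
24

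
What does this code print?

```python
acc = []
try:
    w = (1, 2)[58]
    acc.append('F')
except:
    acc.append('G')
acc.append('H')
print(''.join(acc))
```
GH

Exception raised in try, caught by bare except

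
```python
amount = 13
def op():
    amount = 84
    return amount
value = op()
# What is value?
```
84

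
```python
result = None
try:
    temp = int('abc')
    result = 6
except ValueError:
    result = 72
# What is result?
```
72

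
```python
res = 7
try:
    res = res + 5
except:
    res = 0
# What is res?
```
12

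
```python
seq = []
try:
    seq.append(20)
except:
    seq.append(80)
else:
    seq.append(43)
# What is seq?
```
[20, 43]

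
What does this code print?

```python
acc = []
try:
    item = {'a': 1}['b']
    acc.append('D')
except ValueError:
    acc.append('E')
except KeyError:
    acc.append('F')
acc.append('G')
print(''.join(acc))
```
FG

KeyError is caught by its specific handler, not ValueError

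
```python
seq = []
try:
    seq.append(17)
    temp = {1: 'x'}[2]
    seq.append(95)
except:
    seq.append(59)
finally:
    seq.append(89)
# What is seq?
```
[17, 59, 89]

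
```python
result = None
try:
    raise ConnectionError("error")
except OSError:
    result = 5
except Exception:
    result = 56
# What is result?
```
5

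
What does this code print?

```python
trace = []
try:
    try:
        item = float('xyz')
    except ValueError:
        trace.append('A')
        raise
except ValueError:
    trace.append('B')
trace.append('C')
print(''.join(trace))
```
ABC

raise without argument re-raises current exception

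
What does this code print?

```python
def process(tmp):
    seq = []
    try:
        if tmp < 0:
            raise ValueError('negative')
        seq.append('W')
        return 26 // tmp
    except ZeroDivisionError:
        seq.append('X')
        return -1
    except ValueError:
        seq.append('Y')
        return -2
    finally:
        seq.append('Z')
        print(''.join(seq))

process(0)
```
WXZ

tmp=0 causes ZeroDivisionError, caught, finally prints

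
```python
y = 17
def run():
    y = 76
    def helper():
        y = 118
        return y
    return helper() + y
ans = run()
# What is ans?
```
194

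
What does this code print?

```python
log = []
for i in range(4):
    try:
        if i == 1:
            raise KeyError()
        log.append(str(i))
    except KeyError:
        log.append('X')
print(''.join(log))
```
0X23

Exception on i=1 caught, loop continues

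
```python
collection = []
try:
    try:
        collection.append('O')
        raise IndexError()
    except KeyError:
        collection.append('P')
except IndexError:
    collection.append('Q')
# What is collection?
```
['O', 'Q']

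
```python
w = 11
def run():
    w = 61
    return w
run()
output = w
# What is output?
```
11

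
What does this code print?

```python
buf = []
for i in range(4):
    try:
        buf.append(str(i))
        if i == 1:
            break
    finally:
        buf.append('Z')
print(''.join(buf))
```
0Z1Z

finally runs even when breaking out of loop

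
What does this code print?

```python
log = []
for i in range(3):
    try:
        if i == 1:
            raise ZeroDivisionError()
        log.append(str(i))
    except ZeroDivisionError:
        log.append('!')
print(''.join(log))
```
0!2

Exception on i=1 caught, loop continues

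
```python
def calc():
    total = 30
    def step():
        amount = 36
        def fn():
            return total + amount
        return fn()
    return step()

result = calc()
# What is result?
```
66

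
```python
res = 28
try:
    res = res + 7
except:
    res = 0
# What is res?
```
35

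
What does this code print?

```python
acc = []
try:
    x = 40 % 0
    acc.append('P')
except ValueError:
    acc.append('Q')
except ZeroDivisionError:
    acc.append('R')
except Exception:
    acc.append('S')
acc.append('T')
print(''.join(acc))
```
RT

ZeroDivisionError matches before generic Exception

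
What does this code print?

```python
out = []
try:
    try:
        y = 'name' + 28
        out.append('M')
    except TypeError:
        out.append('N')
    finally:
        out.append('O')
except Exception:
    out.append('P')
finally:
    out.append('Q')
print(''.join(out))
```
NOQ

Both finally blocks run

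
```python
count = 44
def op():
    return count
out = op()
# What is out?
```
44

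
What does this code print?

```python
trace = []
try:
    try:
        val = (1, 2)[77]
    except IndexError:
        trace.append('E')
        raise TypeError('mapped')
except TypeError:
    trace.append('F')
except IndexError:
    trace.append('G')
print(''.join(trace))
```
EF

New TypeError raised, caught by outer TypeError handler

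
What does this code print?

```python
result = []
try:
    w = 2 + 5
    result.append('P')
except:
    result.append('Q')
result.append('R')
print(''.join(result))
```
PR

No exception, try block completes normally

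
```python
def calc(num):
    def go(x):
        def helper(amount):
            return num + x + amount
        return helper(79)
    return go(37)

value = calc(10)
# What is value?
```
126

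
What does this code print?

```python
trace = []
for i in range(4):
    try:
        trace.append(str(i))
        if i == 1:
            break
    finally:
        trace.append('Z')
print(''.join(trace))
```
0Z1Z

finally runs even when breaking out of loop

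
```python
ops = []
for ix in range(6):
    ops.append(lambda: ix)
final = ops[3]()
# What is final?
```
5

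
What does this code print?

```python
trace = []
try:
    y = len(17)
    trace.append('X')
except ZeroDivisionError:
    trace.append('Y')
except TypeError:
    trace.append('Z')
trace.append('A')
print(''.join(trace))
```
ZA

TypeError is caught by its specific handler, not ZeroDivisionError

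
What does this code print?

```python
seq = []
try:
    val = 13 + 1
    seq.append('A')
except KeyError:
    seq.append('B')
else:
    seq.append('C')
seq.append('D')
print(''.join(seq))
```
ACD

else block runs when no exception occurs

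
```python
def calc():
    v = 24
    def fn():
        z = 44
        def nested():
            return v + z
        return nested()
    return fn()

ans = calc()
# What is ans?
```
68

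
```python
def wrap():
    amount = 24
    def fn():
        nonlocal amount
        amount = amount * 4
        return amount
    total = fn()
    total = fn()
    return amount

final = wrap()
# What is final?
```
384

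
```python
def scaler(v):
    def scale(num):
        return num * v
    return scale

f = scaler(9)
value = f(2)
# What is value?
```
18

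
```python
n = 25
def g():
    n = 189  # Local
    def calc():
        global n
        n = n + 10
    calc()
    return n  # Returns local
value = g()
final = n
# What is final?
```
35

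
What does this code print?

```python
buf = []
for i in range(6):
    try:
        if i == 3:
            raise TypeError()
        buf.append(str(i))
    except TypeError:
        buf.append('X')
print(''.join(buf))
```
012X45

Exception on i=3 caught, loop continues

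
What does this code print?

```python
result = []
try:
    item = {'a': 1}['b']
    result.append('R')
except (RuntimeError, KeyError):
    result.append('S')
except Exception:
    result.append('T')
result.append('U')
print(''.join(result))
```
SU

KeyError matches tuple containing it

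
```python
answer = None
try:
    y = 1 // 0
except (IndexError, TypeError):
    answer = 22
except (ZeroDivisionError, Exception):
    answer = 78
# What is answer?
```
78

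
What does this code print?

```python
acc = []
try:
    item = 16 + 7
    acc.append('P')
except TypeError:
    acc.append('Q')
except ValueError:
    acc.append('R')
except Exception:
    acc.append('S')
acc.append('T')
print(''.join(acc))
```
PT

No exception, try block completes normally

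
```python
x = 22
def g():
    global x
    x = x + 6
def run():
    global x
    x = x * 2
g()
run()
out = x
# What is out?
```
56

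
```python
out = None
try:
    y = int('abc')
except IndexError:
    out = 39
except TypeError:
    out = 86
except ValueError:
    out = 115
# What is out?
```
115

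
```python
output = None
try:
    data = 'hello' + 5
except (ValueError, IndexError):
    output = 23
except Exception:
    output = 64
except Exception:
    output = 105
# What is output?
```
64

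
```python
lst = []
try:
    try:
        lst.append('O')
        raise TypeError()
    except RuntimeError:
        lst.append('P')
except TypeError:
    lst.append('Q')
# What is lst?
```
['O', 'Q']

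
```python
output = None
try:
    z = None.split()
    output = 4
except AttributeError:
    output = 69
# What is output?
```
69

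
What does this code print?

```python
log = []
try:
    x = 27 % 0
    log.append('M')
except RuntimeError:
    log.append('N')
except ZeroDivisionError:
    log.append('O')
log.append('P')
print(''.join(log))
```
OP

ZeroDivisionError is caught by its specific handler, not RuntimeError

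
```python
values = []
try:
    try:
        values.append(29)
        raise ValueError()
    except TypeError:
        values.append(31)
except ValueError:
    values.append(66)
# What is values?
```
[29, 66]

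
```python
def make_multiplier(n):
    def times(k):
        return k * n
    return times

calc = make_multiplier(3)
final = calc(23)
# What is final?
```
69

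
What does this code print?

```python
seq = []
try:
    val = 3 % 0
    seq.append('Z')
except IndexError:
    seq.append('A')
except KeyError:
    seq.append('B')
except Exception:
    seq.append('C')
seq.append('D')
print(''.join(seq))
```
CD

ZeroDivisionError not specifically caught, falls to Exception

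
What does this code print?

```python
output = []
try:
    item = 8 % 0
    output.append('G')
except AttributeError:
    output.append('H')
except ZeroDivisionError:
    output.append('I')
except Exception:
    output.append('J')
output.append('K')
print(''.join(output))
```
IK

ZeroDivisionError matches before generic Exception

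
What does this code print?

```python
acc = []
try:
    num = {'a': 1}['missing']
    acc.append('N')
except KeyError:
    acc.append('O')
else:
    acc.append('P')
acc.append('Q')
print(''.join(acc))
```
OQ

else block skipped when exception is caught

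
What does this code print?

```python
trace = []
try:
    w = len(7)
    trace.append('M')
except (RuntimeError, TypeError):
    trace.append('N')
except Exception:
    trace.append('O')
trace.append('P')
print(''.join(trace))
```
NP

TypeError matches tuple containing it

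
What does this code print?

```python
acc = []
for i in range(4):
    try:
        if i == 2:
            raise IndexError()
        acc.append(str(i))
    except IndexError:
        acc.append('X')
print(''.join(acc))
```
01X3

Exception on i=2 caught, loop continues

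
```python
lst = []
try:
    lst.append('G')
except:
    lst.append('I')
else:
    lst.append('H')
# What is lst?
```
['G', 'H']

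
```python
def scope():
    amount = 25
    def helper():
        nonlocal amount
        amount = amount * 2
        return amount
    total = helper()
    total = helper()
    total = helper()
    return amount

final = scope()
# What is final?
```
200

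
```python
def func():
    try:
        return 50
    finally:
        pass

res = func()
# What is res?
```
50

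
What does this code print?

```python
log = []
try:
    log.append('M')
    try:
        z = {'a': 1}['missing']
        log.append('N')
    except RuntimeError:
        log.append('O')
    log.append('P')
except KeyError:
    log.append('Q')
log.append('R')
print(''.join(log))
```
MQR

Inner handler doesn't match, propagates to outer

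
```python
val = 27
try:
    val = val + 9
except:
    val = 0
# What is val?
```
36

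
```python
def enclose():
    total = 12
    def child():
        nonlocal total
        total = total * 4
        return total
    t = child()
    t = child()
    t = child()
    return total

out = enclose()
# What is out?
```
768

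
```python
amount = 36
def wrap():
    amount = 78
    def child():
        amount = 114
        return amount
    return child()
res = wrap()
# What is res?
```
114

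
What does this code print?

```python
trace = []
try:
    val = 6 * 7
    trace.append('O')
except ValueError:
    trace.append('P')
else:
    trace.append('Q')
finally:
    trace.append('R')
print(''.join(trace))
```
OQR

else runs before finally when no exception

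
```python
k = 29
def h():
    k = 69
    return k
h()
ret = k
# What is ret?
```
29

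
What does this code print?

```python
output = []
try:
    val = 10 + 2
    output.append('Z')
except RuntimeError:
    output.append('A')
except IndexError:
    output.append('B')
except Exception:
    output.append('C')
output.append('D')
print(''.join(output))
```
ZD

No exception, try block completes normally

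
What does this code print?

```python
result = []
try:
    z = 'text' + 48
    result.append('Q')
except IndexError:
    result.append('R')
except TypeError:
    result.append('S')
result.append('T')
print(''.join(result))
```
ST

TypeError is caught by its specific handler, not IndexError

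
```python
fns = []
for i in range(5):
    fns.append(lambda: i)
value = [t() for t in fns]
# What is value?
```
[4, 4, 4, 4, 4]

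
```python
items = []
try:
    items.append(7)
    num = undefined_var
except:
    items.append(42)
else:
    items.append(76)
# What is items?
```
[7, 42]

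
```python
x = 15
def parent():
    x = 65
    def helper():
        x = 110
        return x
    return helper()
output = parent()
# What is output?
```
110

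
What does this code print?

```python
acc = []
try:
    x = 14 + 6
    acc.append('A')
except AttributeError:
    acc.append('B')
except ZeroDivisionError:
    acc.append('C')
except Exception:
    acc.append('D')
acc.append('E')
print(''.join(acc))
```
AE

No exception, try block completes normally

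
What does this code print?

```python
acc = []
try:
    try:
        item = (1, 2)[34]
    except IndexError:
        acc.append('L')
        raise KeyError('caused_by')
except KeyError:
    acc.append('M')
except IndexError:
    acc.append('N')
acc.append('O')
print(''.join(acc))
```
LMO

KeyError raised and caught, original IndexError not re-raised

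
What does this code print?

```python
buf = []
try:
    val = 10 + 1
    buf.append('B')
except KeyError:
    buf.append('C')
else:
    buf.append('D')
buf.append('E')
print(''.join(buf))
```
BDE

else block runs when no exception occurs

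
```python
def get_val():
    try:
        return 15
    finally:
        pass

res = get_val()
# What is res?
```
15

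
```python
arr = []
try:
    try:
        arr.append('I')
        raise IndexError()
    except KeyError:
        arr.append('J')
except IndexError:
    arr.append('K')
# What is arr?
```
['I', 'K']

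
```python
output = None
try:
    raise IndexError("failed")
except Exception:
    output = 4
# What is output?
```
4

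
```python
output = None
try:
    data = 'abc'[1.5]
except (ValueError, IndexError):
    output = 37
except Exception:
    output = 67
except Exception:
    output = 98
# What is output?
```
67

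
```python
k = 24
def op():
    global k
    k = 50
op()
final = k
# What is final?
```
50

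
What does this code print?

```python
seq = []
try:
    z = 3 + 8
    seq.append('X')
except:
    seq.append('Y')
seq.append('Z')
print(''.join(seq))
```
XZ

No exception, try block completes normally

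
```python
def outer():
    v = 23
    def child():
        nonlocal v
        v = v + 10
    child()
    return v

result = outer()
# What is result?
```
33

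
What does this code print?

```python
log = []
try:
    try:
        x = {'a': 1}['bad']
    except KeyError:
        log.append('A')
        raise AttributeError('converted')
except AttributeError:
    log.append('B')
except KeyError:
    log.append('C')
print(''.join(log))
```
AB

New AttributeError raised, caught by outer AttributeError handler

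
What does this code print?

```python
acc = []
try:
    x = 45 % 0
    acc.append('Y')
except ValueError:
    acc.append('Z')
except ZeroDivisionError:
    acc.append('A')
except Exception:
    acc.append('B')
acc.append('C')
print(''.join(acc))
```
AC

ZeroDivisionError matches before generic Exception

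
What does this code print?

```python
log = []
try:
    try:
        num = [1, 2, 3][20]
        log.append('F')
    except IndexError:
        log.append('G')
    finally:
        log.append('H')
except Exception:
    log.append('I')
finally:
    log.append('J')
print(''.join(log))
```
GHJ

Both finally blocks run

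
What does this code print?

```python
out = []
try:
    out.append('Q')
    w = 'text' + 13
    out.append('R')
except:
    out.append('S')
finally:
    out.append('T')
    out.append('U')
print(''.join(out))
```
QSTU

Code before exception runs, then except, then all of finally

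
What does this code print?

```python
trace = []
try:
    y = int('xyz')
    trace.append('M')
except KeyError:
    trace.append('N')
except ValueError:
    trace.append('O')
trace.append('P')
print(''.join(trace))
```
OP

ValueError is caught by its specific handler, not KeyError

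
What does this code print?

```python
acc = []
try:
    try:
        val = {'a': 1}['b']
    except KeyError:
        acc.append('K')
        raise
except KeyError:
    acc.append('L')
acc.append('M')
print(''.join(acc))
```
KLM

raise without argument re-raises current exception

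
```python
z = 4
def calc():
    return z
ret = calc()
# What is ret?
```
4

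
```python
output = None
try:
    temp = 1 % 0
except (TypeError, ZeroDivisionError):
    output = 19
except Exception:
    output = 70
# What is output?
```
19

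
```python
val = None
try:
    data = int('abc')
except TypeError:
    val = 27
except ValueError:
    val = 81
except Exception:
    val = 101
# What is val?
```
81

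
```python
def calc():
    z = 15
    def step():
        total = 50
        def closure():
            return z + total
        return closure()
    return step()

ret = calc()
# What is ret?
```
65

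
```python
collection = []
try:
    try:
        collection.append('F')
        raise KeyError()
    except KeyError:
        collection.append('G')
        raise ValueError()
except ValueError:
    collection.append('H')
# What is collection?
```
['F', 'G', 'H']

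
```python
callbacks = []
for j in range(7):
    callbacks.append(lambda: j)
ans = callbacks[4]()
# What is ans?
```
6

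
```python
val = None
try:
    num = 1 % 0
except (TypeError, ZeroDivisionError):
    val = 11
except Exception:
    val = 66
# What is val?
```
11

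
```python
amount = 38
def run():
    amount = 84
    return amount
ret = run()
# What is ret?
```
84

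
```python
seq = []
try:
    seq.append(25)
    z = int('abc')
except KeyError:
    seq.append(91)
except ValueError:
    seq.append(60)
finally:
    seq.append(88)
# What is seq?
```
[25, 60, 88]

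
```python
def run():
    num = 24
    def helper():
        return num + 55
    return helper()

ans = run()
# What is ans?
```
79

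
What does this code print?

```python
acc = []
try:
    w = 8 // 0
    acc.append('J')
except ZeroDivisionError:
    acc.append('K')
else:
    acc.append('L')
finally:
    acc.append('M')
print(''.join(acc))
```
KM

Exception: except runs, else skipped, finally runs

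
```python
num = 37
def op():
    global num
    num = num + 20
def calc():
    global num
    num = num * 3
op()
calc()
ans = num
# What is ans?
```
171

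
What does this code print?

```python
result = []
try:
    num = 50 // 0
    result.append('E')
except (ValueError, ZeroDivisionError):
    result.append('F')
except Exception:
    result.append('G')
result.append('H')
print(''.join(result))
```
FH

ZeroDivisionError matches tuple containing it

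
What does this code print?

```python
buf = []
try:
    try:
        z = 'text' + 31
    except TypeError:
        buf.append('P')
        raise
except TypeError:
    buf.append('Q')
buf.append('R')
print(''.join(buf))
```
PQR

raise without argument re-raises current exception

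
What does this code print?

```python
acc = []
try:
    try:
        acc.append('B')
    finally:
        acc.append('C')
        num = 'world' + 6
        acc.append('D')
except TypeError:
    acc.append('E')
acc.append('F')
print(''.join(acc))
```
BCEF

Exception in inner finally caught by outer except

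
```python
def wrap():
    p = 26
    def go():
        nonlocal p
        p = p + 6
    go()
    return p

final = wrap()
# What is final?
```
32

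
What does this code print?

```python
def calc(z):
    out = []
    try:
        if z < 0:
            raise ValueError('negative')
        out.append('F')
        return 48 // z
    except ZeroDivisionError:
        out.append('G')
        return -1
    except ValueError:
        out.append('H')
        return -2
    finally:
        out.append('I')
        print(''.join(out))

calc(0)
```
FGI

z=0 causes ZeroDivisionError, caught, finally prints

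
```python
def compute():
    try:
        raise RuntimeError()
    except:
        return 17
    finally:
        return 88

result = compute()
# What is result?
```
88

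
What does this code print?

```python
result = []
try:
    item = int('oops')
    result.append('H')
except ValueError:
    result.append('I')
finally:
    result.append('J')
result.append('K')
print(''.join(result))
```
IJK

finally always runs, even after exception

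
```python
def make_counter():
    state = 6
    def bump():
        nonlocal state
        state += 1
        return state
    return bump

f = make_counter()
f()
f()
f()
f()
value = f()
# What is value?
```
11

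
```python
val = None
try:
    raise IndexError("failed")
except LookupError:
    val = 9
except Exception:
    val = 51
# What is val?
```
9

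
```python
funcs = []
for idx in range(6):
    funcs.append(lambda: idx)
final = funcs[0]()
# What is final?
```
5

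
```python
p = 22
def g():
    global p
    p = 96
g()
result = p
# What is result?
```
96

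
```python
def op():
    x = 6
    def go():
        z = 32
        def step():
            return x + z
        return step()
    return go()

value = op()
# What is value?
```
38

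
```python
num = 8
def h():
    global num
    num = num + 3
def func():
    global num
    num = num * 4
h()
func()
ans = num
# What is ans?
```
44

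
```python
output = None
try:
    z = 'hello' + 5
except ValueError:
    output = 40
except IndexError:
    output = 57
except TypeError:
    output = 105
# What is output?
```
105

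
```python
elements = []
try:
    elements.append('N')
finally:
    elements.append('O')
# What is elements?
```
['N', 'O']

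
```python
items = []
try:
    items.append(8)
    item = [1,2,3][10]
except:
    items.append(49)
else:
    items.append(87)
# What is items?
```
[8, 49]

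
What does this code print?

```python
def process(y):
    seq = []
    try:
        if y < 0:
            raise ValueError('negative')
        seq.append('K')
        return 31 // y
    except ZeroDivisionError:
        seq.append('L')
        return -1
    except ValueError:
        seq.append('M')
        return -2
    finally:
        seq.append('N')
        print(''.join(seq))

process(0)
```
KLN

y=0 causes ZeroDivisionError, caught, finally prints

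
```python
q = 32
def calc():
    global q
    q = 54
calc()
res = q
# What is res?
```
54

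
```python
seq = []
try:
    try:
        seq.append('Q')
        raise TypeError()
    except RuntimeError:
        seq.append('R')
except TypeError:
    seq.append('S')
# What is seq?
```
['Q', 'S']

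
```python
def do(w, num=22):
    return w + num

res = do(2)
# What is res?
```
24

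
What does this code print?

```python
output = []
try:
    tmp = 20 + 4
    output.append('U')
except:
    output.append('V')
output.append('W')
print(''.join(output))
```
UW

No exception, try block completes normally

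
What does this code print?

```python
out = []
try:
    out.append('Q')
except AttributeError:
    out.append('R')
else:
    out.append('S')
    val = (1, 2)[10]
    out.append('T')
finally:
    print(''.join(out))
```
QS

Try succeeds, else appends 'S', IndexError in else is uncaught, finally prints before exception propagates ('T' never appended)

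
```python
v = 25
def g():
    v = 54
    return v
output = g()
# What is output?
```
54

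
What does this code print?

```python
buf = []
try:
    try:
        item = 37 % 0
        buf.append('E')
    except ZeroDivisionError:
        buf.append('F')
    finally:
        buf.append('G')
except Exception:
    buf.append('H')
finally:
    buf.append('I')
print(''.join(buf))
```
FGI

Both finally blocks run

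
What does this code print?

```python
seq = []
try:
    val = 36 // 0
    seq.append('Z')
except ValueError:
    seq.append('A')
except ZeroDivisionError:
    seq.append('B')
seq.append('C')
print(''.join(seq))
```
BC

ZeroDivisionError is caught by its specific handler, not ValueError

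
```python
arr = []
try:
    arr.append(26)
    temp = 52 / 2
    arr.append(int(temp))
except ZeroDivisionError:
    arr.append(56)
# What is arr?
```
[26, 26]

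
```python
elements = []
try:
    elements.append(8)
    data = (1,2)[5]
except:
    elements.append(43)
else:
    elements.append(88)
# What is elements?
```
[8, 43]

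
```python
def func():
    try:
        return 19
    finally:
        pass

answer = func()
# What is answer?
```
19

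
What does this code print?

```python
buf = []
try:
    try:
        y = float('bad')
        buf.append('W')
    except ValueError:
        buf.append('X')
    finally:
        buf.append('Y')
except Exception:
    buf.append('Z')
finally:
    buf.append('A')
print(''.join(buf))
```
XYA

Both finally blocks run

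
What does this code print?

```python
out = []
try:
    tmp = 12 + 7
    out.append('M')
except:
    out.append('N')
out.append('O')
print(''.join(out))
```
MO

No exception, try block completes normally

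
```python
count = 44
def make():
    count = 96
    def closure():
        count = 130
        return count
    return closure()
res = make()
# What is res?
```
130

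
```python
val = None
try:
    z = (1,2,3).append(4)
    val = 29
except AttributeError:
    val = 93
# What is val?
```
93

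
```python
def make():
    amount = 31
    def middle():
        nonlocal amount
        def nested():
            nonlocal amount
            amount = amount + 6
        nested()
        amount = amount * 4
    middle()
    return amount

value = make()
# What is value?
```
148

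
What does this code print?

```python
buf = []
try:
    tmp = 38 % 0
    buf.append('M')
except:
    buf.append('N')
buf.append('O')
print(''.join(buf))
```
NO

Exception raised in try, caught by bare except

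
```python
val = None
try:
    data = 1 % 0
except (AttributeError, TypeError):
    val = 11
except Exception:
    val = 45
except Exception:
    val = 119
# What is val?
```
45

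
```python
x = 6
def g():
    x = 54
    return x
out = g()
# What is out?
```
54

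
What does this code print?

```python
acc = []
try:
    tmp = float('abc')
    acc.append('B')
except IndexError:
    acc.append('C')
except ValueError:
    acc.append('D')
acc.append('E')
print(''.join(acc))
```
DE

ValueError is caught by its specific handler, not IndexError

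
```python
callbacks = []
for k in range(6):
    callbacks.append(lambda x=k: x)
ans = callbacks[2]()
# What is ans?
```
2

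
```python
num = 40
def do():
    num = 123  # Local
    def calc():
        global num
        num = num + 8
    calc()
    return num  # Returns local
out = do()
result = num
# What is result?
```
48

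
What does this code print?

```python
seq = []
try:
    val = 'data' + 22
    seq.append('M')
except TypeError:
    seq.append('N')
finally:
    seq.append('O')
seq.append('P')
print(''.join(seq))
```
NOP

finally always runs, even after exception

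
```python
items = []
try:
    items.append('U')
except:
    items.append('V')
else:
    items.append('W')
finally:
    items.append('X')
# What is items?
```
['U', 'W', 'X']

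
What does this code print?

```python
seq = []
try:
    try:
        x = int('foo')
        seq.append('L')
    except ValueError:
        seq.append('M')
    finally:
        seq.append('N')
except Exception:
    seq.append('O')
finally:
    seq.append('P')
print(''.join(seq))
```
MNP

Both finally blocks run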